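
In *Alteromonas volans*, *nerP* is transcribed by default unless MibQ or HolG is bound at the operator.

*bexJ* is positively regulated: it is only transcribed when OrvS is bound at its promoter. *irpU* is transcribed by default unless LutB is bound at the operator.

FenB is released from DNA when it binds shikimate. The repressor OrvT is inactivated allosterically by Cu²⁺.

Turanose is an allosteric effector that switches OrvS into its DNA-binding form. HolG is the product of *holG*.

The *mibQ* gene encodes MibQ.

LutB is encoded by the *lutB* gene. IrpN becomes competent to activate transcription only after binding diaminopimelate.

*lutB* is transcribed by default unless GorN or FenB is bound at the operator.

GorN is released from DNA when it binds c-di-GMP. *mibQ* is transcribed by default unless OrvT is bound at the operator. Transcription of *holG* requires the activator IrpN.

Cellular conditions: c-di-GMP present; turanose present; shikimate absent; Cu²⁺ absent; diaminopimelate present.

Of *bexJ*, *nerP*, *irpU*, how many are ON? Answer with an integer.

Turanose is present, so OrvS is active.
No repressor is bound and OrvS is active, so *bexJ* is transcribed.
→ *bexJ* is ON.
Cu²⁺ is absent, so OrvT is active.
With repressor OrvT bound, *mibQ* is not transcribed.
So MibQ is not produced.
Diaminopimelate is present, so IrpN is active.
No repressor is bound and IrpN is active, so *holG* is transcribed.
So HolG is produced and active.
With repressor HolG bound, *nerP* is not transcribed.
→ *nerP* is OFF.
c-di-GMP is present, so GorN is inactive.
Shikimate is absent, so FenB is active.
With repressor FenB bound, *lutB* is not transcribed.
So LutB is not produced.
With no repressor bound, *irpU* is transcribed.
→ *irpU* is ON.
2 of the 3 genes are transcribed.

2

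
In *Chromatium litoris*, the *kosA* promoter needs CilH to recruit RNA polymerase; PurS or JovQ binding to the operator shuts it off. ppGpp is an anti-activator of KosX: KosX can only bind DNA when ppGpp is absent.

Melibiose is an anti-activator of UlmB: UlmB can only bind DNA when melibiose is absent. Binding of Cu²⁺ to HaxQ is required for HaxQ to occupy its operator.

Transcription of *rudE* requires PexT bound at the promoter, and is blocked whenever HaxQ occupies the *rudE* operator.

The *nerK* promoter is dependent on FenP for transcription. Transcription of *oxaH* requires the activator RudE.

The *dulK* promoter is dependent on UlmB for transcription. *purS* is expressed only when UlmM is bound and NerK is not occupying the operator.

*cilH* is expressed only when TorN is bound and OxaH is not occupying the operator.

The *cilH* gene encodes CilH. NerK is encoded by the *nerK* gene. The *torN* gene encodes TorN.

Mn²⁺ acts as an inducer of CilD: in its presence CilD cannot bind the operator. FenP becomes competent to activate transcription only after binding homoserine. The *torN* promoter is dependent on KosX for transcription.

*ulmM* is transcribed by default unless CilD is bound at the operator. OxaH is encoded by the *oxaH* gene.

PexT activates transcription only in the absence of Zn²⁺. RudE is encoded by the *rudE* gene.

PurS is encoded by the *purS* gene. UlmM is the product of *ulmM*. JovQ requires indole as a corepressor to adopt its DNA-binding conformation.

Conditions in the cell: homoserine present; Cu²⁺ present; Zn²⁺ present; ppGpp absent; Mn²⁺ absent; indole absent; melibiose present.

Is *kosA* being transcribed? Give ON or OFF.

Homoserine is present, so FenP is active.
No repressor is bound and FenP is active, so *nerK* is transcribed.
So NerK is produced and active.
Mn²⁺ is absent, so CilD is active.
With repressor CilD bound, *ulmM* is not transcribed.
So UlmM is not produced.
With repressor NerK bound, *purS* is not transcribed.
So PurS is not produced.
Indole is absent, so JovQ is inactive.
Zn²⁺ is present, so PexT is inactive.
Cu²⁺ is present, so HaxQ is active.
With repressor HaxQ bound, *rudE* is not transcribed.
So RudE is not produced.
Required activator RudE is absent, so *oxaH* is not transcribed.
So OxaH is not produced.
ppGpp is absent, so KosX is active.
No repressor is bound and KosX is active, so *torN* is transcribed.
So TorN is produced and active.
No repressor is bound and TorN is active, so *cilH* is transcribed.
So CilH is produced and active.
No repressor is bound and CilH is active, so *kosA* is transcribed.

ON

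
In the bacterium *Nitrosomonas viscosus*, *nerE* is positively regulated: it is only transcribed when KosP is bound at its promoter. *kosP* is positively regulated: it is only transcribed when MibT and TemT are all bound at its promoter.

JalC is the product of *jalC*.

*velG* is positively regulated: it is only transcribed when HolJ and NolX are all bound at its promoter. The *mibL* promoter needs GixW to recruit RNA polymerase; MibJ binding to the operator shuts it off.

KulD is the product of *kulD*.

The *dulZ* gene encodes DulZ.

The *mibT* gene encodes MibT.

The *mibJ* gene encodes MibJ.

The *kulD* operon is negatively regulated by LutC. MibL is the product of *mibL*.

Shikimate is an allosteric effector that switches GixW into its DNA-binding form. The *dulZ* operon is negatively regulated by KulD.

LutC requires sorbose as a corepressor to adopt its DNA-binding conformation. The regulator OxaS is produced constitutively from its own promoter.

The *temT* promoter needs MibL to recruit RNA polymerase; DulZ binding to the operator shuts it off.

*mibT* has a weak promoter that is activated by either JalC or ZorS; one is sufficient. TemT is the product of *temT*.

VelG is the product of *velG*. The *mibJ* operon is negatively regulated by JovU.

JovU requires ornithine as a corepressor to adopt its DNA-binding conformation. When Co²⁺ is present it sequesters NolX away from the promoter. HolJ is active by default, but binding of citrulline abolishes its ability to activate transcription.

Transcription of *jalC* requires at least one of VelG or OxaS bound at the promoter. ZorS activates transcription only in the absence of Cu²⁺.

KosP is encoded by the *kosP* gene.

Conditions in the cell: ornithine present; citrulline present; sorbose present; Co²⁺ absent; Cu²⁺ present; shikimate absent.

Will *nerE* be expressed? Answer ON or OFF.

Citrulline is present, so HolJ is inactive.
Co²⁺ is absent, so NolX is active.
Required activator HolJ is absent, so *velG* is not transcribed.
So VelG is not produced.
OxaS is produced constitutively and is active.
Activator OxaS is present, so *jalC* is transcribed.
So JalC is produced and active.
Cu²⁺ is present, so ZorS is inactive.
Activator JalC is present, so *mibT* is transcribed.
So MibT is produced and active.
Shikimate is absent, so GixW is inactive.
Ornithine is present, so JovU is active.
With repressor JovU bound, *mibJ* is not transcribed.
So MibJ is not produced.
Required activator GixW is absent, so *mibL* is not transcribed.
So MibL is not produced.
Sorbose is present, so LutC is active.
With repressor LutC bound, *kulD* is not transcribed.
So KulD is not produced.
With no repressor bound, *dulZ* is transcribed.
So DulZ is produced and active.
With repressor DulZ bound, *temT* is not transcribed.
So TemT is not produced.
Required activator TemT is absent, so *kosP* is not transcribed.
So KosP is not produced.
Required activator KosP is absent, so *nerE* is not transcribed.

OFF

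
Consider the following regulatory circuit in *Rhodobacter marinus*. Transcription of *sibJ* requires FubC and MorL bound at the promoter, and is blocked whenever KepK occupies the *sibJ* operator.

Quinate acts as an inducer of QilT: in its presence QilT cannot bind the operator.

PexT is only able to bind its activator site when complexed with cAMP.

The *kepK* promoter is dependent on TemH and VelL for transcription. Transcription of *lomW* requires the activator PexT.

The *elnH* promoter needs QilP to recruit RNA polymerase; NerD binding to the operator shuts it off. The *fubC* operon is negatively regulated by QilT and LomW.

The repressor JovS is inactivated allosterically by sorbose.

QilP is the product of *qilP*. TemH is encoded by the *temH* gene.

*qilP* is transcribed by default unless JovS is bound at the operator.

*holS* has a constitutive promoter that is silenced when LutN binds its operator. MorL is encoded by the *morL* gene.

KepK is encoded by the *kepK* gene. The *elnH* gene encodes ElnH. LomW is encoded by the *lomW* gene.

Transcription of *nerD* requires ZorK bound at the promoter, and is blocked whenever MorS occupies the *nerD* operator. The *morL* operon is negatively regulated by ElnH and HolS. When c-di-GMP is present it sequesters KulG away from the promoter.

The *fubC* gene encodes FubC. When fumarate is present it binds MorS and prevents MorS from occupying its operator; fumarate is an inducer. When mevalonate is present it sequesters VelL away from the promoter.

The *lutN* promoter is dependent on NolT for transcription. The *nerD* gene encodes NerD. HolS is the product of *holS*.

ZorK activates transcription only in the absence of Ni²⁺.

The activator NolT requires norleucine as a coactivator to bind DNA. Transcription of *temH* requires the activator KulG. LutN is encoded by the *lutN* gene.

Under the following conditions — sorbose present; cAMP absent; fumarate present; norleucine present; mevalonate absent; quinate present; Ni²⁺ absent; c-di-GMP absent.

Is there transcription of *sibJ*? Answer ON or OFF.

OFF

Quinate is present, so QilT is inactive.
cAMP is absent, so PexT is inactive.
Required activator PexT is absent, so *lomW* is not transcribed.
So LomW is not produced.
With no repressor bound, *fubC* is transcribed.
So FubC is produced and active.
Sorbose is present, so JovS is inactive.
With no repressor bound, *qilP* is transcribed.
So QilP is produced and active.
Ni²⁺ is absent, so ZorK is active.
Fumarate is present, so MorS is inactive.
No repressor is bound and ZorK is active, so *nerD* is transcribed.
So NerD is produced and active.
With repressor NerD bound, *elnH* is not transcribed.
So ElnH is not produced.
Norleucine is present, so NolT is active.
No repressor is bound and NolT is active, so *lutN* is transcribed.
So LutN is produced and active.
With repressor LutN bound, *holS* is not transcribed.
So HolS is not produced.
With no repressor bound, *morL* is transcribed.
So MorL is produced and active.
c-di-GMP is absent, so KulG is active.
No repressor is bound and KulG is active, so *temH* is transcribed.
So TemH is produced and active.
Mevalonate is absent, so VelL is active.
No repressor is bound and TemH and VelL are active, so *kepK* is transcribed.
So KepK is produced and active.
With repressor KepK bound, *sibJ* is not transcribed.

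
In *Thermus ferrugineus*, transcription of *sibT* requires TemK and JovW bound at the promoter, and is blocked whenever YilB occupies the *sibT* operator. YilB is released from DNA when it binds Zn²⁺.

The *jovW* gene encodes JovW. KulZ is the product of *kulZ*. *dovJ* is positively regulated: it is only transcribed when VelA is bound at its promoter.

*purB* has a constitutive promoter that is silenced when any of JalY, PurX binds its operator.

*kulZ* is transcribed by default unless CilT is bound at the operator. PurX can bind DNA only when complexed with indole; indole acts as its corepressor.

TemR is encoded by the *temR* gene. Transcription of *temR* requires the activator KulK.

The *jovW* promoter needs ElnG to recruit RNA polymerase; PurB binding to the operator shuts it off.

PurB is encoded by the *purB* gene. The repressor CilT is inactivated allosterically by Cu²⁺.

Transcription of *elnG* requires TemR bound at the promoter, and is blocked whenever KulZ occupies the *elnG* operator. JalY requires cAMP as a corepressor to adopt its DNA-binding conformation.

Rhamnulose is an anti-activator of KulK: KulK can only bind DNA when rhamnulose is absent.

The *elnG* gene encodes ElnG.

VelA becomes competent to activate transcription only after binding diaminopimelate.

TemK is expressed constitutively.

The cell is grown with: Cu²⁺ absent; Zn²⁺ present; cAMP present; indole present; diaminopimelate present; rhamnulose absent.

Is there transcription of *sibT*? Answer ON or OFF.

TemK is produced constitutively and is active.
Zn²⁺ is present, so YilB is inactive.
Cu²⁺ is absent, so CilT is active.
With repressor CilT bound, *kulZ* is not transcribed.
So KulZ is not produced.
Rhamnulose is absent, so KulK is active.
No repressor is bound and KulK is active, so *temR* is transcribed.
So TemR is produced and active.
No repressor is bound and TemR is active, so *elnG* is transcribed.
So ElnG is produced and active.
cAMP is present, so JalY is active.
Indole is present, so PurX is active.
With repressor JalY bound, *purB* is not transcribed.
So PurB is not produced.
No repressor is bound and ElnG is active, so *jovW* is transcribed.
So JovW is produced and active.
No repressor is bound and TemK and JovW are active, so *sibT* is transcribed.

ON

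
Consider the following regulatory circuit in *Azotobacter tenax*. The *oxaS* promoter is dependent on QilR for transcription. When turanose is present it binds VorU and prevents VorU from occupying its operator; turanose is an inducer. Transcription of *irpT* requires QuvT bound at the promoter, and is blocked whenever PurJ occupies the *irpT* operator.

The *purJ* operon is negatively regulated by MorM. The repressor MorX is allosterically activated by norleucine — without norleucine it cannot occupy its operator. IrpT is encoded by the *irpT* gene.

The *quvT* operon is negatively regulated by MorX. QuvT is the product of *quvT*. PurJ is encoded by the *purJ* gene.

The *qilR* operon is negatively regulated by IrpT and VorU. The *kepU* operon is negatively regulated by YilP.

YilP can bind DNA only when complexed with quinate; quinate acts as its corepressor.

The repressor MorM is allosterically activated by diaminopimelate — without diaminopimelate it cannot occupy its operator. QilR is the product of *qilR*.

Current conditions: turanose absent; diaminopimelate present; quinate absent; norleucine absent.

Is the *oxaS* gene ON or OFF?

OFF

Norleucine is absent, so MorX is inactive.
With no repressor bound, *quvT* is transcribed.
So QuvT is produced and active.
Diaminopimelate is present, so MorM is active.
With repressor MorM bound, *purJ* is not transcribed.
So PurJ is not produced.
No repressor is bound and QuvT is active, so *irpT* is transcribed.
So IrpT is produced and active.
Turanose is absent, so VorU is active.
With repressor IrpT bound, *qilR* is not transcribed.
So QilR is not produced.
Required activator QilR is absent, so *oxaS* is not transcribed.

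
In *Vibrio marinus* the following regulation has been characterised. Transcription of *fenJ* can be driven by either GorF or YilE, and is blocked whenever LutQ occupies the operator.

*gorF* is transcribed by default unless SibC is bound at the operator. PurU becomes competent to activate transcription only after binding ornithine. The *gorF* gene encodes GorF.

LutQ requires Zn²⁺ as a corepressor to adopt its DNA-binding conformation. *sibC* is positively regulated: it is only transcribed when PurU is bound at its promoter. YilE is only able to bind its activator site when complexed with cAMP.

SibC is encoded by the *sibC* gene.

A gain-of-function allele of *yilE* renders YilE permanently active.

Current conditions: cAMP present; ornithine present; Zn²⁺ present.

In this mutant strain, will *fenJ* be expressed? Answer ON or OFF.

Ornithine is present, so PurU is active.
No repressor is bound and PurU is active, so *sibC* is transcribed.
So SibC is produced and active.
With repressor SibC bound, *gorF* is not transcribed.
So GorF is not produced.
Zn²⁺ is present, so LutQ is active.
YilE is constitutively active in this strain.
With repressor LutQ bound, *fenJ* is not transcribed.

OFF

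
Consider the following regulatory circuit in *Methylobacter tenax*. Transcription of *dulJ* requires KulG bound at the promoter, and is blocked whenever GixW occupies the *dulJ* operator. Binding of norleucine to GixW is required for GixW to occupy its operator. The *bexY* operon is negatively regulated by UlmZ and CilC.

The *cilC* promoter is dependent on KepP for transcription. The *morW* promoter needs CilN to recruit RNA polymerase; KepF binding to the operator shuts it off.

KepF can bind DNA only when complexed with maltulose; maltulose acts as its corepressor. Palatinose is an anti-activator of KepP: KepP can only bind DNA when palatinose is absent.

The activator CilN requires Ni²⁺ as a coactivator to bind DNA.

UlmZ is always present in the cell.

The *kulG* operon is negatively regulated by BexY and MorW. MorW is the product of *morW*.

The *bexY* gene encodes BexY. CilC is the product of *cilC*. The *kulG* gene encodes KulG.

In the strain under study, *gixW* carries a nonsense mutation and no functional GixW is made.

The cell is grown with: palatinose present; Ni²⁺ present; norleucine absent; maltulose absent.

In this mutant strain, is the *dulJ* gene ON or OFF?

OFF

UlmZ is produced constitutively and is active.
Palatinose is present, so KepP is inactive.
Required activator KepP is absent, so *cilC* is not transcribed.
So CilC is not produced.
With repressor UlmZ bound, *bexY* is not transcribed.
So BexY is not produced.
Maltulose is absent, so KepF is inactive.
Ni²⁺ is present, so CilN is active.
No repressor is bound and CilN is active, so *morW* is transcribed.
So MorW is produced and active.
With repressor MorW bound, *kulG* is not transcribed.
So KulG is not produced.
GixW is non-functional in this strain, so it has no effect.
Required activator KulG is absent, so *dulJ* is not transcribed.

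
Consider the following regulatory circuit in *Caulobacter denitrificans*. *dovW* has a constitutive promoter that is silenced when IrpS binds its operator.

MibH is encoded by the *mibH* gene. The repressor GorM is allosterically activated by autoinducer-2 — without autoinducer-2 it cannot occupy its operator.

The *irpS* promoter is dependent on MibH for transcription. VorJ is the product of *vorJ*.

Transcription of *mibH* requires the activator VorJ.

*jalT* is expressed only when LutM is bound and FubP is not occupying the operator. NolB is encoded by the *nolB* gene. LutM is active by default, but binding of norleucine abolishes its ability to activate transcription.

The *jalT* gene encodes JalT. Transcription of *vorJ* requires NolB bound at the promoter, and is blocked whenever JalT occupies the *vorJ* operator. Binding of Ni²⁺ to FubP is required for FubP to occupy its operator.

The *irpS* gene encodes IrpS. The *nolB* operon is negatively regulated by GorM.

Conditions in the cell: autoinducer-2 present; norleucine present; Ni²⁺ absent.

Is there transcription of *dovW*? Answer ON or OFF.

ON

Autoinducer-2 is present, so GorM is active.
With repressor GorM bound, *nolB* is not transcribed.
So NolB is not produced.
Norleucine is present, so LutM is inactive.
Ni²⁺ is absent, so FubP is inactive.
Required activator LutM is absent, so *jalT* is not transcribed.
So JalT is not produced.
Required activator NolB is absent, so *vorJ* is not transcribed.
So VorJ is not produced.
Required activator VorJ is absent, so *mibH* is not transcribed.
So MibH is not produced.
Required activator MibH is absent, so *irpS* is not transcribed.
So IrpS is not produced.
With no repressor bound, *dovW* is transcribed.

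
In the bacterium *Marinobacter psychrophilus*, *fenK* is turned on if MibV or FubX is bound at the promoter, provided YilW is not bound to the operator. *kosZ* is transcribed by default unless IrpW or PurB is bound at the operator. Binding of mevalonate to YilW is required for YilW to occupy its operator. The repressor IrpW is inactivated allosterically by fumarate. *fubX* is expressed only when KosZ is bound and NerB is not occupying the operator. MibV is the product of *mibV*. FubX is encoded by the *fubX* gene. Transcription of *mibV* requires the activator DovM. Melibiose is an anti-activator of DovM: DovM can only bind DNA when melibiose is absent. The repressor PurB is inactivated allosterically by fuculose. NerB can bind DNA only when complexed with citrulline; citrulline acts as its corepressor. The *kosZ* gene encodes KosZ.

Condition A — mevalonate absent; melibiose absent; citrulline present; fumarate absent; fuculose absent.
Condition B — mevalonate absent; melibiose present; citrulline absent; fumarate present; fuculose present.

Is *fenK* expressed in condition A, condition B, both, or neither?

Condition A:
Mevalonate is absent, so YilW is inactive.
Melibiose is absent, so DovM is active.
No repressor is bound and DovM is active, so *mibV* is transcribed.
So MibV is produced and active.
Citrulline is present, so NerB is active.
Fumarate is absent, so IrpW is active.
Fuculose is absent, so PurB is active.
With repressor IrpW bound, *kosZ* is not transcribed.
So KosZ is not produced.
With repressor NerB bound, *fubX* is not transcribed.
So FubX is not produced.
Activator MibV is present, so *fenK* is transcribed.
→ *fenK* is ON in A.
Condition B:
Mevalonate is absent, so YilW is inactive.
Melibiose is present, so DovM is inactive.
Required activator DovM is absent, so *mibV* is not transcribed.
So MibV is not produced.
Citrulline is absent, so NerB is inactive.
Fumarate is present, so IrpW is inactive.
Fuculose is present, so PurB is inactive.
With no repressor bound, *kosZ* is transcribed.
So KosZ is produced and active.
No repressor is bound and KosZ is active, so *fubX* is transcribed.
So FubX is produced and active.
Activator FubX is present, so *fenK* is transcribed.
→ *fenK* is ON in B.

both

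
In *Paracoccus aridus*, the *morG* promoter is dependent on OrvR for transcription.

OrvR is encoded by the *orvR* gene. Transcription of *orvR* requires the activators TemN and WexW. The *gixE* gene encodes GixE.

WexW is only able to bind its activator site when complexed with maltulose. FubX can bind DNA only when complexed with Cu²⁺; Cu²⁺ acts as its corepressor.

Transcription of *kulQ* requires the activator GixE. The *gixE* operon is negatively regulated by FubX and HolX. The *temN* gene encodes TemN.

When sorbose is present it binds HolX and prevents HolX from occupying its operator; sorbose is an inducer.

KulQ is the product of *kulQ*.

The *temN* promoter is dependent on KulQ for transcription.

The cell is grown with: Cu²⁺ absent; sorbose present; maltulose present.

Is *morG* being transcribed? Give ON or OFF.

ON

Cu²⁺ is absent, so FubX is inactive.
Sorbose is present, so HolX is inactive.
With no repressor bound, *gixE* is transcribed.
So GixE is produced and active.
No repressor is bound and GixE is active, so *kulQ* is transcribed.
So KulQ is produced and active.
No repressor is bound and KulQ is active, so *temN* is transcribed.
So TemN is produced and active.
Maltulose is present, so WexW is active.
No repressor is bound and TemN and WexW are active, so *orvR* is transcribed.
So OrvR is produced and active.
No repressor is bound and OrvR is active, so *morG* is transcribed.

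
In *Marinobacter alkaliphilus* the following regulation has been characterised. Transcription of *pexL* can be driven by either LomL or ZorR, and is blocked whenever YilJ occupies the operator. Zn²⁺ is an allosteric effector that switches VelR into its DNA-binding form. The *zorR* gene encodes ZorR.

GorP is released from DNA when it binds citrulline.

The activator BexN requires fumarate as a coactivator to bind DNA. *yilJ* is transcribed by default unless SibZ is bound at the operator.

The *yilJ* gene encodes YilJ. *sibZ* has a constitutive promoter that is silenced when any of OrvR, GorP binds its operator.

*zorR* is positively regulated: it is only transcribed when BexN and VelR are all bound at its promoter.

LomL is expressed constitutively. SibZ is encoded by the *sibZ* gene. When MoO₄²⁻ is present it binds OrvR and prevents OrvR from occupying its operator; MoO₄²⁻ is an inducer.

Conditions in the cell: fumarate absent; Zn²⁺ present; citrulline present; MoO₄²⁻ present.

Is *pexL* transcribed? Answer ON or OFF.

ON

LomL is produced constitutively and is active.
MoO₄²⁻ is present, so OrvR is inactive.
Citrulline is present, so GorP is inactive.
With no repressor bound, *sibZ* is transcribed.
So SibZ is produced and active.
With repressor SibZ bound, *yilJ* is not transcribed.
So YilJ is not produced.
Fumarate is absent, so BexN is inactive.
Zn²⁺ is present, so VelR is active.
Required activator BexN is absent, so *zorR* is not transcribed.
So ZorR is not produced.
Activator LomL is present, so *pexL* is transcribed.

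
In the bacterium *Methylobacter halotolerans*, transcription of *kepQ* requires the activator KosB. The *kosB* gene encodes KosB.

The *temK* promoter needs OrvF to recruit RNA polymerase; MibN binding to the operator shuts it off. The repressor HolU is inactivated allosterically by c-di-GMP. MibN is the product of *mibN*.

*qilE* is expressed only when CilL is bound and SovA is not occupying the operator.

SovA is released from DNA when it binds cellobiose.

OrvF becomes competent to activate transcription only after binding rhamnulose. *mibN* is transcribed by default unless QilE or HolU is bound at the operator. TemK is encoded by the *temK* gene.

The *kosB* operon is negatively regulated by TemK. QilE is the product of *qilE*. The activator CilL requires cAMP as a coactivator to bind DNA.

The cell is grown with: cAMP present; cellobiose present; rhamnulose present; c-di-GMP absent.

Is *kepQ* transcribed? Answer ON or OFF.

cAMP is present, so CilL is active.
Cellobiose is present, so SovA is inactive.
No repressor is bound and CilL is active, so *qilE* is transcribed.
So QilE is produced and active.
c-di-GMP is absent, so HolU is active.
With repressor QilE bound, *mibN* is not transcribed.
So MibN is not produced.
Rhamnulose is present, so OrvF is active.
No repressor is bound and OrvF is active, so *temK* is transcribed.
So TemK is produced and active.
With repressor TemK bound, *kosB* is not transcribed.
So KosB is not produced.
Required activator KosB is absent, so *kepQ* is not transcribed.

OFF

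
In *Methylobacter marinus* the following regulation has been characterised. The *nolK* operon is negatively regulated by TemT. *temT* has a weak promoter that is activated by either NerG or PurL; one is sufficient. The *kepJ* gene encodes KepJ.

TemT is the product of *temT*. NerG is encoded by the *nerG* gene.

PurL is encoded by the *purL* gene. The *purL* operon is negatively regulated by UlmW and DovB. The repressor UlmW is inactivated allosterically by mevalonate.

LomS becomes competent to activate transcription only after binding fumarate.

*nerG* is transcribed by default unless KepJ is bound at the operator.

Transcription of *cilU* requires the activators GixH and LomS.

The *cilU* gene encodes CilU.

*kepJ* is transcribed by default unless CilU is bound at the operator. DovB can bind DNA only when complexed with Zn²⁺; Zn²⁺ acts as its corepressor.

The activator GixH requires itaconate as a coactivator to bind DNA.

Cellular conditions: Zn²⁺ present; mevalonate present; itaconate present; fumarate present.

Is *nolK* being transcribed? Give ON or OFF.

OFF

Itaconate is present, so GixH is active.
Fumarate is present, so LomS is active.
No repressor is bound and GixH and LomS are active, so *cilU* is transcribed.
So CilU is produced and active.
With repressor CilU bound, *kepJ* is not transcribed.
So KepJ is not produced.
With no repressor bound, *nerG* is transcribed.
So NerG is produced and active.
Mevalonate is present, so UlmW is inactive.
Zn²⁺ is present, so DovB is active.
With repressor DovB bound, *purL* is not transcribed.
So PurL is not produced.
Activator NerG is present, so *temT* is transcribed.
So TemT is produced and active.
With repressor TemT bound, *nolK* is not transcribed.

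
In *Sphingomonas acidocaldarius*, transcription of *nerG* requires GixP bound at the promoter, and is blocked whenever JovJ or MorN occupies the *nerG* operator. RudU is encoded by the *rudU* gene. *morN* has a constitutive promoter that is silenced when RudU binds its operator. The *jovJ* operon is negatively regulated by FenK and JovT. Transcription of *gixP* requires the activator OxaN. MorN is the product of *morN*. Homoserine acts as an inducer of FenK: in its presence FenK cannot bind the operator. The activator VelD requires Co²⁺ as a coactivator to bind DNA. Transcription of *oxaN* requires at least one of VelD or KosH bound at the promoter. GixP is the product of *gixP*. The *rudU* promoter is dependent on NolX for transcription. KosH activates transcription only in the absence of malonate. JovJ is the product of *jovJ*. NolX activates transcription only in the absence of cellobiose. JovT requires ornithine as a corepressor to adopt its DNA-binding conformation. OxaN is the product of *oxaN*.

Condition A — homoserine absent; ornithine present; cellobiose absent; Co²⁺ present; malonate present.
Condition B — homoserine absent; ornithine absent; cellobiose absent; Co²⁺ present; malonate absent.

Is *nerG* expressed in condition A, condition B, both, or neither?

both

Condition A:
Homoserine is absent, so FenK is active.
Ornithine is present, so JovT is active.
With repressor FenK bound, *jovJ* is not transcribed.
So JovJ is not produced.
Cellobiose is absent, so NolX is active.
No repressor is bound and NolX is active, so *rudU* is transcribed.
So RudU is produced and active.
With repressor RudU bound, *morN* is not transcribed.
So MorN is not produced.
Co²⁺ is present, so VelD is active.
Malonate is present, so KosH is inactive.
Activator VelD is present, so *oxaN* is transcribed.
So OxaN is produced and active.
No repressor is bound and OxaN is active, so *gixP* is transcribed.
So GixP is produced and active.
No repressor is bound and GixP is active, so *nerG* is transcribed.
→ *nerG* is ON in A.
Condition B:
Homoserine is absent, so FenK is active.
Ornithine is absent, so JovT is inactive.
With repressor FenK bound, *jovJ* is not transcribed.
So JovJ is not produced.
Cellobiose is absent, so NolX is active.
No repressor is bound and NolX is active, so *rudU* is transcribed.
So RudU is produced and active.
With repressor RudU bound, *morN* is not transcribed.
So MorN is not produced.
Co²⁺ is present, so VelD is active.
Malonate is absent, so KosH is active.
Activator VelD is present, so *oxaN* is transcribed.
So OxaN is produced and active.
No repressor is bound and OxaN is active, so *gixP* is transcribed.
So GixP is produced and active.
No repressor is bound and GixP is active, so *nerG* is transcribed.
→ *nerG* is ON in B.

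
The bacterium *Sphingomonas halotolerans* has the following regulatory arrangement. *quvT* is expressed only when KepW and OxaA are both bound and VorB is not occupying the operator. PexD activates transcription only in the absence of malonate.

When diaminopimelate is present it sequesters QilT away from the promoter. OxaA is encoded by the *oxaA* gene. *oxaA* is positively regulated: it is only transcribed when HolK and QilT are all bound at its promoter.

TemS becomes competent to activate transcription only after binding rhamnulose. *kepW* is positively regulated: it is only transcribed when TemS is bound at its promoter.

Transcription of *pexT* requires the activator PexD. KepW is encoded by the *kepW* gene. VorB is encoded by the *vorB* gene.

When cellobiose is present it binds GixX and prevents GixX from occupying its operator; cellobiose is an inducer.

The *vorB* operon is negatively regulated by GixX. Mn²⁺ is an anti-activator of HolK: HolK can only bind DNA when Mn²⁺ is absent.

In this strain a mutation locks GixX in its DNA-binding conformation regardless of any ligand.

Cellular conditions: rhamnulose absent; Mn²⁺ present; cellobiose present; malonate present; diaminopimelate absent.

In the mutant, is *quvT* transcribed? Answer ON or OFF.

OFF

Rhamnulose is absent, so TemS is inactive.
Required activator TemS is absent, so *kepW* is not transcribed.
So KepW is not produced.
Mn²⁺ is present, so HolK is inactive.
Diaminopimelate is absent, so QilT is active.
Required activator HolK is absent, so *oxaA* is not transcribed.
So OxaA is not produced.
GixX is constitutively active in this strain.
With repressor GixX bound, *vorB* is not transcribed.
So VorB is not produced.
Required activator KepW is absent, so *quvT* is not transcribed.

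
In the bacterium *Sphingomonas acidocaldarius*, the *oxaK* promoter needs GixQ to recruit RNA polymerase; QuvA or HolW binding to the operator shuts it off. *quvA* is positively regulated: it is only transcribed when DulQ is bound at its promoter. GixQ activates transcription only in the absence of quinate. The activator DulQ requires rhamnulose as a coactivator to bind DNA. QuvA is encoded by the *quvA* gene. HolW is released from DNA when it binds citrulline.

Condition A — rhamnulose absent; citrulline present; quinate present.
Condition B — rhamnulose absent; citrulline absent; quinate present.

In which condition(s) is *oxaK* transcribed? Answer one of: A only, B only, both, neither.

neither

Condition A:
Rhamnulose is absent, so DulQ is inactive.
Required activator DulQ is absent, so *quvA* is not transcribed.
So QuvA is not produced.
Citrulline is present, so HolW is inactive.
Quinate is present, so GixQ is inactive.
Required activator GixQ is absent, so *oxaK* is not transcribed.
→ *oxaK* is OFF in A.
Condition B:
Rhamnulose is absent, so DulQ is inactive.
Required activator DulQ is absent, so *quvA* is not transcribed.
So QuvA is not produced.
Citrulline is absent, so HolW is active.
Quinate is present, so GixQ is inactive.
With repressor HolW bound, *oxaK* is not transcribed.
→ *oxaK* is OFF in B.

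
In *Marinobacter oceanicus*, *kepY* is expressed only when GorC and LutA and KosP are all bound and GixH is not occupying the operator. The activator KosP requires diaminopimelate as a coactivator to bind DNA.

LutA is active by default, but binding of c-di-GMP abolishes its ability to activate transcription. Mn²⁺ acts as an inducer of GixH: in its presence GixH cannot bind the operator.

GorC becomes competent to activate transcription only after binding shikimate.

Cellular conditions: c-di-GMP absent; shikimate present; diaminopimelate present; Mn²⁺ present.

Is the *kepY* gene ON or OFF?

Shikimate is present, so GorC is active.
Mn²⁺ is present, so GixH is inactive.
c-di-GMP is absent, so LutA is active.
Diaminopimelate is present, so KosP is active.
No repressor is bound and GorC and LutA and KosP are active, so *kepY* is transcribed.

ON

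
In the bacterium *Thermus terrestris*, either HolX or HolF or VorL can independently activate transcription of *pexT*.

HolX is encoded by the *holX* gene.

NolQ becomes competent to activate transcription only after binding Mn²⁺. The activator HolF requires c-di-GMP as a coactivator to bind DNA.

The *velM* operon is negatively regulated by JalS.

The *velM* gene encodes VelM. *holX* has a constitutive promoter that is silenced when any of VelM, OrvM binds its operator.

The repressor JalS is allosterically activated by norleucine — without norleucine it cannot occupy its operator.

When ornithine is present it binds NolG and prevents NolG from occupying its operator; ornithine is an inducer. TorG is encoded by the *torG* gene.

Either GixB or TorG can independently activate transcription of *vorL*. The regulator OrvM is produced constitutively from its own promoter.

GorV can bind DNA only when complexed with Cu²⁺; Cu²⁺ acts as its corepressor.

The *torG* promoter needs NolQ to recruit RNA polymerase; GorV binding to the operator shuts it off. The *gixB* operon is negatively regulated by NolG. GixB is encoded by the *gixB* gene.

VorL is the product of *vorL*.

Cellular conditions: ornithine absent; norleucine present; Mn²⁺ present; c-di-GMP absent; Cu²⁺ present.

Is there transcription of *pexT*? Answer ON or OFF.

Norleucine is present, so JalS is active.
With repressor JalS bound, *velM* is not transcribed.
So VelM is not produced.
OrvM is produced constitutively and is active.
With repressor OrvM bound, *holX* is not transcribed.
So HolX is not produced.
c-di-GMP is absent, so HolF is inactive.
Ornithine is absent, so NolG is active.
With repressor NolG bound, *gixB* is not transcribed.
So GixB is not produced.
Cu²⁺ is present, so GorV is active.
Mn²⁺ is present, so NolQ is active.
With repressor GorV bound, *torG* is not transcribed.
So TorG is not produced.
No activator is available at the *vorL* promoter, so *vorL* is not transcribed.
So VorL is not produced.
No activator is available at the *pexT* promoter, so *pexT* is not transcribed.

OFF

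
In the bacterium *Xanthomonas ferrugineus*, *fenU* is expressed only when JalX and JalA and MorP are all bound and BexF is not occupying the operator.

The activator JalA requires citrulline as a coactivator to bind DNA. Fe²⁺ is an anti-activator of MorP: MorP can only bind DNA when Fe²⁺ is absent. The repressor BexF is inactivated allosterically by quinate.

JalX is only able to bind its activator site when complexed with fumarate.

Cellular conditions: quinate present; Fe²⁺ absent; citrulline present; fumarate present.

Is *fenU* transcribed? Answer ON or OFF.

ON

Fumarate is present, so JalX is active.
Quinate is present, so BexF is inactive.
Citrulline is present, so JalA is active.
Fe²⁺ is absent, so MorP is active.
No repressor is bound and JalX and JalA and MorP are active, so *fenU* is transcribed.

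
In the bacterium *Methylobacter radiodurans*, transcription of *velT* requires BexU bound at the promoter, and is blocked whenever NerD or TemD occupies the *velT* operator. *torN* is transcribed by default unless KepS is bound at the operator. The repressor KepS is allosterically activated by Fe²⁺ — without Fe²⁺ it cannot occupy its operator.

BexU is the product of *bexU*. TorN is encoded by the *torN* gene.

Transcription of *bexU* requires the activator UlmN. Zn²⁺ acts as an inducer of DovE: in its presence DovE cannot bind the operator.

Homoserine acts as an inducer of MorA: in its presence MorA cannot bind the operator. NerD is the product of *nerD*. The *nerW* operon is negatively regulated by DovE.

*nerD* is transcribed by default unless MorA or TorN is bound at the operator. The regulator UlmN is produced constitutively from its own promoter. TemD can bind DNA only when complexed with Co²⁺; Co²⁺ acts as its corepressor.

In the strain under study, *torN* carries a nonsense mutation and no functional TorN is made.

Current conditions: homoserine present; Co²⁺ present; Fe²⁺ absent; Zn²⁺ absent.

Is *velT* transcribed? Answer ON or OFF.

OFF

Homoserine is present, so MorA is inactive.
TorN is non-functional in this strain, so it has no effect.
With no repressor bound, *nerD* is transcribed.
So NerD is produced and active.
Co²⁺ is present, so TemD is active.
UlmN is produced constitutively and is active.
No repressor is bound and UlmN is active, so *bexU* is transcribed.
So BexU is produced and active.
With repressor NerD bound, *velT* is not transcribed.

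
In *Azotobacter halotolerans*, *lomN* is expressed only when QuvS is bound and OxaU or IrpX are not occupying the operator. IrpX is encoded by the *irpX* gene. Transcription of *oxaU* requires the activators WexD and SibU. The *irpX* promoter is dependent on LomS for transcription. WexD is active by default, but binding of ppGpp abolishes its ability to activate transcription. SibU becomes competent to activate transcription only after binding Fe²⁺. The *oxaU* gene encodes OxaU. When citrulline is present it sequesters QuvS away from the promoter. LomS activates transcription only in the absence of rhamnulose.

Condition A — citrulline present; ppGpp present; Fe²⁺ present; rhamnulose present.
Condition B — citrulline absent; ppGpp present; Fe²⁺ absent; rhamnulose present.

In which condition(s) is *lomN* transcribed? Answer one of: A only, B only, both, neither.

B only

Condition A:
Citrulline is present, so QuvS is inactive.
ppGpp is present, so WexD is inactive.
Fe²⁺ is present, so SibU is active.
Required activator WexD is absent, so *oxaU* is not transcribed.
So OxaU is not produced.
Rhamnulose is present, so LomS is inactive.
Required activator LomS is absent, so *irpX* is not transcribed.
So IrpX is not produced.
Required activator QuvS is absent, so *lomN* is not transcribed.
→ *lomN* is OFF in A.
Condition B:
Citrulline is absent, so QuvS is active.
ppGpp is present, so WexD is inactive.
Fe²⁺ is absent, so SibU is inactive.
Required activator WexD is absent, so *oxaU* is not transcribed.
So OxaU is not produced.
Rhamnulose is present, so LomS is inactive.
Required activator LomS is absent, so *irpX* is not transcribed.
So IrpX is not produced.
No repressor is bound and QuvS is active, so *lomN* is transcribed.
→ *lomN* is ON in B.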